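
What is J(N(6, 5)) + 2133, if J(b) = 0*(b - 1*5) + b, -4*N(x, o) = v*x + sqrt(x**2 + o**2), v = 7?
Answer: 4245/2 - sqrt(61)/4 ≈ 2120.5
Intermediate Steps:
N(x, o) = -7*x/4 - sqrt(o**2 + x**2)/4 (N(x, o) = -(7*x + sqrt(x**2 + o**2))/4 = -(7*x + sqrt(o**2 + x**2))/4 = -(sqrt(o**2 + x**2) + 7*x)/4 = -7*x/4 - sqrt(o**2 + x**2)/4)
J(b) = b (J(b) = 0*(b - 5) + b = 0*(-5 + b) + b = 0 + b = b)
J(N(6, 5)) + 2133 = (-7/4*6 - sqrt(5**2 + 6**2)/4) + 2133 = (-21/2 - sqrt(25 + 36)/4) + 2133 = (-21/2 - sqrt(61)/4) + 2133 = 4245/2 - sqrt(61)/4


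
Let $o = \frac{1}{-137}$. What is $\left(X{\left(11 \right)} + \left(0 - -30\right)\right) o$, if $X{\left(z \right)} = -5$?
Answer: $- \frac{25}{137} \approx -0.18248$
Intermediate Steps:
$o = - \frac{1}{137} \approx -0.0072993$
$\left(X{\left(11 \right)} + \left(0 - -30\right)\right) o = \left(-5 + \left(0 - -30\right)\right) \left(- \frac{1}{137}\right) = \left(-5 + \left(0 + 30\right)\right) \left(- \frac{1}{137}\right) = \left(-5 + 30\right) \left(- \frac{1}{137}\right) = 25 \left(- \frac{1}{137}\right) = - \frac{25}{137}$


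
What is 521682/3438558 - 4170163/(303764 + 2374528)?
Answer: -239669085515/170545599684 ≈ -1.4053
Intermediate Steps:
521682/3438558 - 4170163/(303764 + 2374528) = 521682*(1/3438558) - 4170163/2678292 = 86947/573093 - 4170163*1/2678292 = 86947/573093 - 4170163/2678292 = -239669085515/170545599684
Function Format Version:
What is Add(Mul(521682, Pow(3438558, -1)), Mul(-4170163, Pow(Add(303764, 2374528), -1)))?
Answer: Rational(-239669085515, 170545599684) ≈ -1.4053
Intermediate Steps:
Add(Mul(521682, Pow(3438558, -1)), Mul(-4170163, Pow(Add(303764, 2374528), -1))) = Add(Mul(521682, Rational(1, 3438558)), Mul(-4170163, Pow(2678292, -1))) = Add(Rational(86947, 573093), Mul(-4170163, Rational(1, 2678292))) = Add(Rational(86947, 573093), Rational(-4170163, 2678292)) = Rational(-239669085515, 170545599684)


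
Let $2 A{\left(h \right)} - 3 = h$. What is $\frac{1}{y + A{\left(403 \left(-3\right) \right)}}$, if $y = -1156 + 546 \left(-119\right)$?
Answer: $- \frac{1}{66733} \approx -1.4985 \cdot 10^{-5}$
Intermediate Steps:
$A{\left(h \right)} = \frac{3}{2} + \frac{h}{2}$
$y = -66130$ ($y = -1156 - 64974 = -66130$)
$\frac{1}{y + A{\left(403 \left(-3\right) \right)}} = \frac{1}{-66130 + \left(\frac{3}{2} + \frac{403 \left(-3\right)}{2}\right)} = \frac{1}{-66130 + \left(\frac{3}{2} + \frac{1}{2} \left(-1209\right)\right)} = \frac{1}{-66130 + \left(\frac{3}{2} - \frac{1209}{2}\right)} = \frac{1}{-66130 - 603} = \frac{1}{-66733} = - \frac{1}{66733}$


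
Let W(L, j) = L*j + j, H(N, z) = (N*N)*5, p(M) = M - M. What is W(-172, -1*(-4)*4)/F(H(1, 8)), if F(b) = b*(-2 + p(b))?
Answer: 1368/5 ≈ 273.60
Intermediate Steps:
p(M) = 0
H(N, z) = 5*N**2 (H(N, z) = N**2*5 = 5*N**2)
F(b) = -2*b (F(b) = b*(-2 + 0) = b*(-2) = -2*b)
W(L, j) = j + L*j
W(-172, -1*(-4)*4)/F(H(1, 8)) = ((-1*(-4)*4)*(1 - 172))/((-10*1**2)) = ((4*4)*(-171))/((-10)) = (16*(-171))/((-2*5)) = -2736/(-10) = -2736*(-1/10) = 1368/5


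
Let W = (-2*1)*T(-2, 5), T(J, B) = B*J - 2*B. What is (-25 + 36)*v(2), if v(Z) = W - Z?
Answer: 418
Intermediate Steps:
T(J, B) = -2*B + B*J
W = 40 (W = (-2*1)*(5*(-2 - 2)) = -10*(-4) = -2*(-20) = 40)
v(Z) = 40 - Z
(-25 + 36)*v(2) = (-25 + 36)*(40 - 1*2) = 11*(40 - 2) = 11*38 = 418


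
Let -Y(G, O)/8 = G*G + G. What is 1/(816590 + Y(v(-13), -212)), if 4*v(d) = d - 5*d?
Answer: 1/815134 ≈ 1.2268e-6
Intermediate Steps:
v(d) = -d (v(d) = (d - 5*d)/4 = (-4*d)/4 = -d)
Y(G, O) = -8*G - 8*G² (Y(G, O) = -8*(G*G + G) = -8*(G² + G) = -8*(G + G²) = -8*G - 8*G²)
1/(816590 + Y(v(-13), -212)) = 1/(816590 - 8*(-1*(-13))*(1 - 1*(-13))) = 1/(816590 - 8*13*(1 + 13)) = 1/(816590 - 8*13*14) = 1/(816590 - 1456) = 1/815134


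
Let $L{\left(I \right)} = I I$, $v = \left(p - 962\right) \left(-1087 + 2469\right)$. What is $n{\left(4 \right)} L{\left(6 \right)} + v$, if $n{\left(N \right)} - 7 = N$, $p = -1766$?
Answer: $-3769700$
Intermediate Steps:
$n{\left(N \right)} = 7 + N$
$v = -3770096$ ($v = \left(-1766 - 962\right) \left(-1087 + 2469\right) = \left(-2728\right) 1382 = -3770096$)
$L{\left(I \right)} = I^{2}$
$n{\left(4 \right)} L{\left(6 \right)} + v = \left(7 + 4\right) 6^{2} - 3770096 = 11 \cdot 36 - 3770096 = 396 - 3770096 = -3769700$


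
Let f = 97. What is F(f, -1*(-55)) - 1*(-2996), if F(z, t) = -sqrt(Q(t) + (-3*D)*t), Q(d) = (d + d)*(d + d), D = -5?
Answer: 2996 - 5*sqrt(517) ≈ 2882.3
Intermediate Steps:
Q(d) = 4*d**2 (Q(d) = (2*d)*(2*d) = 4*d**2)
F(z, t) = -sqrt(4*t**2 + 15*t) (F(z, t) = -sqrt(4*t**2 + (-3*(-5))*t) = -sqrt(4*t**2 + 15*t))
F(f, -1*(-55)) - 1*(-2996) = -sqrt((-1*(-55))*(15 + 4*(-1*(-55)))) - 1*(-2996) = -sqrt(55*(15 + 4*55)) + 2996 = -sqrt(55*(15 + 220)) + 2996 = -sqrt(55*235) + 2996 = -sqrt(12925) + 2996 = -5*sqrt(517) + 2996 = 2996 - 5*sqrt(517)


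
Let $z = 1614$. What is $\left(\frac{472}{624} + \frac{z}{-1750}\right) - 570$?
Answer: $- \frac{38913821}{68250} \approx -570.17$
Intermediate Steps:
$\left(\frac{472}{624} + \frac{z}{-1750}\right) - 570 = \left(\frac{472}{624} + \frac{1614}{-1750}\right) - 570 = \left(472 \cdot \frac{1}{624} + 1614 \left(- \frac{1}{1750}\right)\right) - 570 = \left(\frac{59}{78} - \frac{807}{875}\right) - 570 = - \frac{11321}{68250} - 570 = - \frac{38913821}{68250}$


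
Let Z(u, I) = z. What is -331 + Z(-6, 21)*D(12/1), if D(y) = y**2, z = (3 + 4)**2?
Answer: 6725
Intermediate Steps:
z = 49 (z = 7**2 = 49)
Z(u, I) = 49
-331 + Z(-6, 21)*D(12/1) = -331 + 49*(12/1)**2 = -331 + 49*(12*1)**2 = -331 + 49*12**2 = -331 + 49*144 = -331 + 7056 = 6725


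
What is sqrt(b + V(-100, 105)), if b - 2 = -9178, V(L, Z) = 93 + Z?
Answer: 67*I*sqrt(2) ≈ 94.752*I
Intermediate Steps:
b = -9176 (b = 2 - 9178 = -9176)
sqrt(b + V(-100, 105)) = sqrt(-9176 + (93 + 105)) = sqrt(-9176 + 198) = sqrt(-8978) = 67*I*sqrt(2)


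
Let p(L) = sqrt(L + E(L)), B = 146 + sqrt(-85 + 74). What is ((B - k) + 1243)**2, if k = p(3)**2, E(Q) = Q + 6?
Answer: (1377 + I*sqrt(11))**2 ≈ 1.8961e+6 + 9134.0*I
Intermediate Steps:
E(Q) = 6 + Q
B = 146 + I*sqrt(11) (B = 146 + sqrt(-11) = 146 + I*sqrt(11) ≈ 146.0 + 3.3166*I)
p(L) = sqrt(6 + 2*L) (p(L) = sqrt(L + (6 + L)) = sqrt(6 + 2*L))
k = 12 (k = (sqrt(6 + 2*3))**2 = (sqrt(6 + 6))**2 = (sqrt(12))**2 = (2*sqrt(3))**2 = 12)
((B - k) + 1243)**2 = (((146 + I*sqrt(11)) - 1*12) + 1243)**2 = (((146 + I*sqrt(11)) - 12) + 1243)**2 = ((134 + I*sqrt(11)) + 1243)**2 = (1377 + I*sqrt(11))**2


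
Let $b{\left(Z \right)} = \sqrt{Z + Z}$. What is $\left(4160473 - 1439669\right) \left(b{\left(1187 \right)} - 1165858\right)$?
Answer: $-3172071109832 + 2720804 \sqrt{2374} \approx -3.1719 \cdot 10^{12}$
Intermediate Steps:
$b{\left(Z \right)} = \sqrt{2} \sqrt{Z}$ ($b{\left(Z \right)} = \sqrt{2 Z} = \sqrt{2} \sqrt{Z}$)
$\left(4160473 - 1439669\right) \left(b{\left(1187 \right)} - 1165858\right) = \left(4160473 - 1439669\right) \left(\sqrt{2} \sqrt{1187} - 1165858\right) = 2720804 \left(\sqrt{2374} - 1165858\right) = 2720804 \left(-1165858 + \sqrt{2374}\right) = -3172071109832 + 2720804 \sqrt{2374}$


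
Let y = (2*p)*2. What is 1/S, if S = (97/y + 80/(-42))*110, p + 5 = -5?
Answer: -84/40007 ≈ -0.0020996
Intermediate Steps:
p = -10 (p = -5 - 5 = -10)
y = -40 (y = (2*(-10))*2 = -20*2 = -40)
S = -40007/84 (S = (97/(-40) + 80/(-42))*110 = (97*(-1/40) + 80*(-1/42))*110 = (-97/40 - 40/21)*110 = -3637/840*110 = -40007/84 ≈ -476.27)
1/S = 1/(-40007/84) = -84/40007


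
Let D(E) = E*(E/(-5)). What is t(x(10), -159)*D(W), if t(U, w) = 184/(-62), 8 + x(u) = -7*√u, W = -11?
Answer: 11132/155 ≈ 71.819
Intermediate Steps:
x(u) = -8 - 7*√u
D(E) = -E²/5 (D(E) = E*(E*(-⅕)) = E*(-E/5) = -E²/5)
t(U, w) = -92/31 (t(U, w) = 184*(-1/62) = -92/31)
t(x(10), -159)*D(W) = -(-92)*(-11)²/155 = -(-92)*121/155 = -92/31*(-121/5) = 11132/155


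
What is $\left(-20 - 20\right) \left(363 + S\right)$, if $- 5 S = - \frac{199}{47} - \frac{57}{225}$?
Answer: $- \frac{51309544}{3525} \approx -14556.0$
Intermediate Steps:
$S = \frac{15818}{17625}$ ($S = - \frac{- \frac{199}{47} - \frac{57}{225}}{5} = - \frac{\left(-199\right) \frac{1}{47} - \frac{19}{75}}{5} = - \frac{- \frac{199}{47} - \frac{19}{75}}{5} = \left(- \frac{1}{5}\right) \left(- \frac{15818}{3525}\right) = \frac{15818}{17625} \approx 0.89748$)
$\left(-20 - 20\right) \left(363 + S\right) = \left(-20 - 20\right) \left(363 + \frac{15818}{17625}\right) = \left(-20 + \left(-76 + 56\right)\right) \frac{6413693}{17625} = \left(-20 - 20\right) \frac{6413693}{17625} = \left(-40\right) \frac{6413693}{17625} = - \frac{51309544}{3525}$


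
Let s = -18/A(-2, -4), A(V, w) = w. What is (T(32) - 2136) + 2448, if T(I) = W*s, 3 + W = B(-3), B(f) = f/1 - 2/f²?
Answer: 284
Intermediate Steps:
B(f) = f - 2/f² (B(f) = f*1 - 2/f² = f - 2/f²)
W = -56/9 (W = -3 + (-3 - 2/(-3)²) = -3 + (-3 - 2*⅑) = -3 + (-3 - 2/9) = -3 - 29/9 = -56/9 ≈ -6.2222)
s = 9/2 (s = -18/(-4) = -18*(-¼) = 9/2 ≈ 4.5000)
T(I) = -28 (T(I) = -56/9*9/2 = -28)
(T(32) - 2136) + 2448 = (-28 - 2136) + 2448 = -2164 + 2448 = 284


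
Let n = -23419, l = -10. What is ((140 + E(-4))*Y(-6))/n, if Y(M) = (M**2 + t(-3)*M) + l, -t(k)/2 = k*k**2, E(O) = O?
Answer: 40528/23419 ≈ 1.7306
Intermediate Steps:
t(k) = -2*k**3 (t(k) = -2*k*k**2 = -2*k**3)
Y(M) = -10 + M**2 + 54*M (Y(M) = (M**2 + (-2*(-3)**3)*M) - 10 = (M**2 + (-2*(-27))*M) - 10 = (M**2 + 54*M) - 10 = -10 + M**2 + 54*M)
((140 + E(-4))*Y(-6))/n = ((140 - 4)*(-10 + (-6)**2 + 54*(-6)))/(-23419) = (136*(-10 + 36 - 324))*(-1/23419) = (136*(-298))*(-1/23419) = -40528*(-1/23419) = 40528/23419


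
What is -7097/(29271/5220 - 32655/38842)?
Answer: -239825656380/161080847 ≈ -1488.9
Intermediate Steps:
-7097/(29271/5220 - 32655/38842) = -7097/(29271*(1/5220) - 32655*1/38842) = -7097/(9757/1740 - 32655/38842) = -7097/161080847/33792540 = -7097*33792540/161080847 = -239825656380/161080847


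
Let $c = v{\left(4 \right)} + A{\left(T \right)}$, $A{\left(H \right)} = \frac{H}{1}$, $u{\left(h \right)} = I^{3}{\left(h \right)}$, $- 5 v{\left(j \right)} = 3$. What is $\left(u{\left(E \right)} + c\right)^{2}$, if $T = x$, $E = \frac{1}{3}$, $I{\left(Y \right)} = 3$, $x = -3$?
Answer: $\frac{13689}{25} \approx 547.56$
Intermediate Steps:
$v{\left(j \right)} = - \frac{3}{5}$ ($v{\left(j \right)} = \left(- \frac{1}{5}\right) 3 = - \frac{3}{5}$)
$E = \frac{1}{3} \approx 0.33333$
$T = -3$
$u{\left(h \right)} = 27$ ($u{\left(h \right)} = 3^{3} = 27$)
$A{\left(H \right)} = H$ ($A{\left(H \right)} = H 1 = H$)
$c = - \frac{18}{5}$ ($c = - \frac{3}{5} - 3 = - \frac{18}{5} \approx -3.6$)
$\left(u{\left(E \right)} + c\right)^{2} = \left(27 - \frac{18}{5}\right)^{2} = \left(\frac{117}{5}\right)^{2} = \frac{13689}{25}$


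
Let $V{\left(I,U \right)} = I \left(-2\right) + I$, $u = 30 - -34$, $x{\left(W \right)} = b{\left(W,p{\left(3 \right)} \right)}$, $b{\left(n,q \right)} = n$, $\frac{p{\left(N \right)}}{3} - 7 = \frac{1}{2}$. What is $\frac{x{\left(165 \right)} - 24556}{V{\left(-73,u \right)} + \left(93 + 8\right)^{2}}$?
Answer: $- \frac{24391}{10274} \approx -2.3741$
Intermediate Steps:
$p{\left(N \right)} = \frac{45}{2}$ ($p{\left(N \right)} = 21 + \frac{3}{2} = \frac{45}{2}$)
$x{\left(W \right)} = W$
$u = 64$ ($u = 30 + 34 = 64$)
$V{\left(I,U \right)} = - I$ ($V{\left(I,U \right)} = - 2 I + I = - I$)
$\frac{x{\left(165 \right)} - 24556}{V{\left(-73,u \right)} + \left(93 + 8\right)^{2}} = \frac{165 - 24556}{\left(-1\right) \left(-73\right) + \left(93 + 8\right)^{2}} = - \frac{24391}{73 + 101^{2}} = - \frac{24391}{73 + 10201} = - \frac{24391}{10274}$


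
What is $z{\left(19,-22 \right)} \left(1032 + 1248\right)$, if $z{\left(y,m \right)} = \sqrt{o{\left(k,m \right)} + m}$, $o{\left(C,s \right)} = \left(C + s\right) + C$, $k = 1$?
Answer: $2280 i \sqrt{42} \approx 14776.0 i$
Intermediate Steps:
$o{\left(C,s \right)} = s + 2 C$
$z{\left(y,m \right)} = \sqrt{2 + 2 m}$ ($z{\left(y,m \right)} = \sqrt{\left(m + 2 \cdot 1\right) + m} = \sqrt{\left(m + 2\right) + m} = \sqrt{\left(2 + m\right) + m} = \sqrt{2 + 2 m}$)
$z{\left(19,-22 \right)} \left(1032 + 1248\right) = \sqrt{2 + 2 \left(-22\right)} \left(1032 + 1248\right) = \sqrt{2 - 44} \cdot 2280 = \sqrt{-42} \cdot 2280 = i \sqrt{42} \cdot 2280 = 2280 i \sqrt{42}$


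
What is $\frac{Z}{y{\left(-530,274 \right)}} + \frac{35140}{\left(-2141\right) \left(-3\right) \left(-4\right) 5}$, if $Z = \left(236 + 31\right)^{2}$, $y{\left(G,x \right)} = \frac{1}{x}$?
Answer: $\frac{125461651921}{6423} \approx 1.9533 \cdot 10^{7}$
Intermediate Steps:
$Z = 71289$ ($Z = 267^{2} = 71289$)
$\frac{Z}{y{\left(-530,274 \right)}} + \frac{35140}{\left(-2141\right) \left(-3\right) \left(-4\right) 5} = \frac{71289}{\frac{1}{274}} + \frac{35140}{\left(-2141\right) \left(-3\right) \left(-4\right) 5} = 71289 \frac{1}{\frac{1}{274}} + \frac{35140}{\left(-2141\right) 12 \cdot 5} = 71289 \cdot 274 + \frac{35140}{\left(-2141\right) 60} = 19533186 + \frac{35140}{-128460} = 19533186 + 35140 \left(- \frac{1}{128460}\right) = 19533186 - \frac{1757}{6423} = \frac{125461651921}{6423}$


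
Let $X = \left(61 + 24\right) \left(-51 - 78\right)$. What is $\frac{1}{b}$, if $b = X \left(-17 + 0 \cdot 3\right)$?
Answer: $\frac{1}{186405} \approx 5.3647 \cdot 10^{-6}$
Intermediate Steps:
$X = -10965$ ($X = 85 \left(-129\right) = -10965$)
$b = 186405$ ($b = - 10965 \left(-17 + 0 \cdot 3\right) = - 10965 \left(-17 + 0\right) = \left(-10965\right) \left(-17\right) = 186405$)
$\frac{1}{b} = \frac{1}{186405}$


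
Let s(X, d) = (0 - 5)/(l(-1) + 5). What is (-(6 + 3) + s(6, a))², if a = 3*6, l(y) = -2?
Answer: 1024/9 ≈ 113.78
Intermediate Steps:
a = 18
s(X, d) = -5/3 (s(X, d) = (0 - 5)/(-2 + 5) = -5/3)
(-(6 + 3) + s(6, a))² = (-(6 + 3) - 5/3)² = (-1*9 - 5/3)² = (-9 - 5/3)² = (-32/3)² = 1024/9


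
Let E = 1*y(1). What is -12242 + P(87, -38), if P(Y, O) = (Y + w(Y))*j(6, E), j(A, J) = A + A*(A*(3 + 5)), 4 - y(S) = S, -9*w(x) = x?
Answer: 10494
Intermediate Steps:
w(x) = -x/9
y(S) = 4 - S
E = 3 (E = 1*(4 - 1*1) = 1*(4 - 1) = 1*3 = 3)
j(A, J) = A + 8*A**2 (j(A, J) = A + A*(A*8) = A + A*(8*A) = A + 8*A**2)
P(Y, O) = 784*Y/3 (P(Y, O) = (Y - Y/9)*(6*(1 + 8*6)) = (8*Y/9)*(6*(1 + 48)) = (8*Y/9)*(6*49) = (8*Y/9)*294 = 784*Y/3)
-12242 + P(87, -38) = -12242 + (784/3)*87 = -12242 + 22736 = 10494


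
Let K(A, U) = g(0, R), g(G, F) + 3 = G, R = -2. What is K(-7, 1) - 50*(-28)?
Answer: 1397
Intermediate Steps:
g(G, F) = -3 + G
K(A, U) = -3 (K(A, U) = -3 + 0 = -3)
K(-7, 1) - 50*(-28) = -3 - 50*(-28) = -3 + 1400 = 1397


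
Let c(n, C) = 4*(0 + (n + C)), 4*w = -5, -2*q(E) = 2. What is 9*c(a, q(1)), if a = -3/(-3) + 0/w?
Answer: 0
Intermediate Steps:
q(E) = -1 (q(E) = -1/2*2 = -1)
w = -5/4 (w = (1/4)*(-5) = -5/4 ≈ -1.2500)
a = 1 (a = -3/(-3) + 0/(-5/4) = -3*(-1/3) + 0*(-4/5) = 1 + 0 = 1)
c(n, C) = 4*C + 4*n (c(n, C) = 4*(0 + (C + n)) = 4*(C + n) = 4*C + 4*n)
9*c(a, q(1)) = 9*(4*(-1) + 4*1) = 9*(-4 + 4) = 9*0 = 0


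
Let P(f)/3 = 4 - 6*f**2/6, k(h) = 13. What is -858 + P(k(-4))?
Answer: -1353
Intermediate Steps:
P(f) = 12 - 3*f**2 (P(f) = 3*(4 - 6*f**2/6) = 3*(4 - 6*f**2*(1/6)) = 3*(4 - f**2) = 12 - 3*f**2)
-858 + P(k(-4)) = -858 + (12 - 3*13**2) = -858 + (12 - 3*169) = -858 + (12 - 507) = -858 - 495 = -1353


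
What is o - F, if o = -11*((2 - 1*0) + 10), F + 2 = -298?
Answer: 168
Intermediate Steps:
F = -300 (F = -2 - 298 = -300)
o = -132 (o = -11*((2 + 0) + 10) = -11*(2 + 10) = -11*12 = -132)
o - F = -132 - 1*(-300) = -132 + 300 = 168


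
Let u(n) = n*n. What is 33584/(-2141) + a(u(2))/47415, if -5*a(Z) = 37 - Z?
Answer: -2653999151/169192525 ≈ -15.686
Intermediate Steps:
u(n) = n²
a(Z) = -37/5 + Z/5 (a(Z) = -(37 - Z)/5 = -37/5 + Z/5)
33584/(-2141) + a(u(2))/47415 = 33584/(-2141) + (-37/5 + (⅕)*2²)/47415 = 33584*(-1/2141) + (-37/5 + (⅕)*4)*(1/47415) = -33584/2141 + (-37/5 + ⅘)*(1/47415) = -33584/2141 - 33/5*1/47415 = -33584/2141 - 11/79025 = -2653999151/169192525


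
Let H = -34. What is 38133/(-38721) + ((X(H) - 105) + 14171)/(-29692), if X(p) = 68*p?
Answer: -264561945/191617322 ≈ -1.3807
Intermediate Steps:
38133/(-38721) + ((X(H) - 105) + 14171)/(-29692) = 38133/(-38721) + ((68*(-34) - 105) + 14171)/(-29692) = 38133*(-1/38721) + ((-2312 - 105) + 14171)*(-1/29692) = -12711/12907 + (-2417 + 14171)*(-1/29692) = -12711/12907 + 11754*(-1/29692) = -12711/12907 - 5877/14846 = -264561945/191617322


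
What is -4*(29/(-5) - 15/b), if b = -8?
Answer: 157/10 ≈ 15.700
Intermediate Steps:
-4*(29/(-5) - 15/b) = -4*(29/(-5) - 15/(-8)) = -4*(29*(-⅕) - 15*(-⅛)) = -4*(-29/5 + 15/8) = -4*(-157/40) = 157/10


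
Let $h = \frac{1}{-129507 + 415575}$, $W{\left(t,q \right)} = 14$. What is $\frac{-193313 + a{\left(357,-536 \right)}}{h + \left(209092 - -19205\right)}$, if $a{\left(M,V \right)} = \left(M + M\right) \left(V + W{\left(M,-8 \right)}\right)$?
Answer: $- \frac{161920495428}{65308466197} \approx -2.4793$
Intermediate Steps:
$a{\left(M,V \right)} = 2 M \left(14 + V\right)$ ($a{\left(M,V \right)} = \left(M + M\right) \left(V + 14\right) = 2 M \left(14 + V\right)$)
$h = \frac{1}{286068} \approx 3.4957 \cdot 10^{-6}$
$\frac{-193313 + a{\left(357,-536 \right)}}{h + \left(209092 - -19205\right)} = \frac{-193313 + 2 \cdot 357 \left(14 - 536\right)}{\frac{1}{286068} + \left(209092 - -19205\right)} = \frac{-193313 + 2 \cdot 357 \left(-522\right)}{\frac{1}{286068} + \left(209092 + 19205\right)} = \frac{-193313 - 372708}{\frac{1}{286068} + 228297} = - \frac{566021}{\frac{65308466197}{286068}} = \left(-566021\right) \frac{286068}{65308466197} = - \frac{161920495428}{65308466197}$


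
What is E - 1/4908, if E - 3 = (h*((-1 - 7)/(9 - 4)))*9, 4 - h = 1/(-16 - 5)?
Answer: -1899403/34356 ≈ -55.286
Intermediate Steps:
h = 85/21 (h = 4 - 1/(-16 - 5) = 4 - 1/(-21) = 4 - 1*(-1/21) = 4 + 1/21 = 85/21 ≈ 4.0476)
E = -387/7 (E = 3 + (85*((-1 - 7)/(9 - 4))/21)*9 = 3 + (85*(-8/5)/21)*9 = 3 + (85*(-8*⅕)/21)*9 = 3 + ((85/21)*(-8/5))*9 = 3 - 136/21*9 = 3 - 408/7 = -387/7 ≈ -55.286)
E - 1/4908 = -387/7 - 1/4908 = -1899403/34356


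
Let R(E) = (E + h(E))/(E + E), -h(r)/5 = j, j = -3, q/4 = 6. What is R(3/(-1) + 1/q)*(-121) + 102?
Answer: 49453/142 ≈ 348.26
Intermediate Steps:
q = 24 (q = 4*6 = 24)
h(r) = 15 (h(r) = -5*(-3) = 15)
R(E) = (15 + E)/(2*E) (R(E) = (E + 15)/(E + E) = (15 + E)/((2*E)) = (15 + E)*(1/(2*E)) = (15 + E)/(2*E))
R(3/(-1) + 1/q)*(-121) + 102 = ((15 + (3/(-1) + 1/24))/(2*(3/(-1) + 1/24)))*(-121) + 102 = ((15 + (3*(-1) + 1*(1/24)))/(2*(3*(-1) + 1*(1/24))))*(-121) + 102 = ((15 + (-3 + 1/24))/(2*(-3 + 1/24)))*(-121) + 102 = ((15 - 71/24)/(2*(-71/24)))*(-121) + 102 = ((1/2)*(-24/71)*(289/24))*(-121) + 102 = -289/142*(-121) + 102 = 34969/142 + 102 = 49453/142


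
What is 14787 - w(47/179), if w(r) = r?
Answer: 2646826/179 ≈ 14787.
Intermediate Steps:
14787 - w(47/179) = 14787 - 47/179 = 2646826/179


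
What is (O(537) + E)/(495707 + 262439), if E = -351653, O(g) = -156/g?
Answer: -62945939/135708134 ≈ -0.46383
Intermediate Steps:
(O(537) + E)/(495707 + 262439) = (-156/537 - 351653)/(495707 + 262439) = (-156*1/537 - 351653)/758146 = (-52/179 - 351653)*(1/758146) = -62945939/179*1/758146 = -62945939/135708134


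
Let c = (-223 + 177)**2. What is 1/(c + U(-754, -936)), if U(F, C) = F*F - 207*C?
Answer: 1/764384 ≈ 1.3082e-6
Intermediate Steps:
c = 2116 (c = (-46)**2 = 2116)
U(F, C) = F**2 - 207*C
1/(c + U(-754, -936)) = 1/(2116 + ((-754)**2 - 207*(-936))) = 1/(2116 + (568516 + 193752)) = 1/(2116 + 762268) = 1/764384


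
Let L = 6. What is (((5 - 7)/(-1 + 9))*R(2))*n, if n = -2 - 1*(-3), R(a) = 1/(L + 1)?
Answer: -1/28 ≈ -0.035714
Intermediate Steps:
R(a) = ⅐ (R(a) = 1/(6 + 1) = 1/7 = ⅐)
n = 1 (n = -2 + 3 = 1)
(((5 - 7)/(-1 + 9))*R(2))*n = (((5 - 7)/(-1 + 9))*(⅐))*1 = (-2/8*(⅐))*1 = (-2*⅛*(⅐))*1 = -¼*⅐*1 = -1/28*1 = -1/28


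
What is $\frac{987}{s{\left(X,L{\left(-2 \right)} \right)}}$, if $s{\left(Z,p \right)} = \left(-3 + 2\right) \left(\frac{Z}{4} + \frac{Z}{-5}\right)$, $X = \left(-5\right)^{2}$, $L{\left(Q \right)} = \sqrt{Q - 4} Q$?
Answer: $- \frac{3948}{5} \approx -789.6$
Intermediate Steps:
$L{\left(Q \right)} = Q \sqrt{-4 + Q}$ ($L{\left(Q \right)} = \sqrt{-4 + Q} Q = Q \sqrt{-4 + Q}$)
$X = 25$
$s{\left(Z,p \right)} = - \frac{Z}{20}$ ($s{\left(Z,p \right)} = - (Z \frac{1}{4} + Z \left(- \frac{1}{5}\right)) = - (\frac{Z}{4} - \frac{Z}{5}) = - \frac{Z}{20}$)
$\frac{987}{s{\left(X,L{\left(-2 \right)} \right)}} = \frac{987}{\left(- \frac{1}{20}\right) 25} = \frac{987}{- \frac{5}{4}} = 987 \left(- \frac{4}{5}\right) = - \frac{3948}{5}$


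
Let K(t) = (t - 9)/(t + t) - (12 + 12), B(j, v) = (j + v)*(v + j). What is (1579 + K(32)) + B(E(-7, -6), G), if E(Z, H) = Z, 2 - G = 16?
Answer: 127767/64 ≈ 1996.4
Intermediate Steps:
G = -14 (G = 2 - 1*16 = 2 - 16 = -14)
B(j, v) = (j + v)² (B(j, v) = (j + v)*(j + v) = (j + v)²)
K(t) = -24 + (-9 + t)/(2*t) (K(t) = (-9 + t)/((2*t)) - 1*24 = (-9 + t)*(1/(2*t)) - 24 = (-9 + t)/(2*t) - 24 = -24 + (-9 + t)/(2*t))
(1579 + K(32)) + B(E(-7, -6), G) = (1579 + (½)*(-9 - 47*32)/32) + (-7 - 14)² = (1579 + (½)*(1/32)*(-9 - 1504)) + (-21)² = (1579 + (½)*(1/32)*(-1513)) + 441 = (1579 - 1513/64) + 441 = 99543/64 + 441 = 127767/64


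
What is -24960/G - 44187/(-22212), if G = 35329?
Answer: 335557001/261575916 ≈ 1.2828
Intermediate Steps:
-24960/G - 44187/(-22212) = -24960/35329 - 44187/(-22212) = -24960*1/35329 - 44187*(-1/22212) = -24960/35329 + 14729/7404 = 335557001/261575916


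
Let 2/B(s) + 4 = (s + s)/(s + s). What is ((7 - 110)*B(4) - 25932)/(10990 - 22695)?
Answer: 15518/7023 ≈ 2.2096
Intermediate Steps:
B(s) = -2/3 (B(s) = 2/(-4 + (s + s)/(s + s)) = 2/(-4 + (2*s)/((2*s))) = 2/(-4 + (2*s)*(1/(2*s))) = 2/(-4 + 1) = 2/(-3) = 2*(-1/3) = -2/3)
((7 - 110)*B(4) - 25932)/(10990 - 22695) = ((7 - 110)*(-2/3) - 25932)/(10990 - 22695) = (-103*(-2/3) - 25932)/(-11705) = (206/3 - 25932)*(-1/11705) = -77590/3*(-1/11705) = 15518/7023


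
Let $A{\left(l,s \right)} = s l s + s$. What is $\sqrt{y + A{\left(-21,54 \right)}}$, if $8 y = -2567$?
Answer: $\frac{i \sqrt{984046}}{4} \approx 248.0 i$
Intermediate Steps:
$A{\left(l,s \right)} = s + l s^{2}$ ($A{\left(l,s \right)} = l s s + s = l s^{2} + s = s + l s^{2}$)
$y = - \frac{2567}{8}$ ($y = \frac{1}{8} \left(-2567\right) = - \frac{2567}{8} \approx -320.88$)
$\sqrt{y + A{\left(-21,54 \right)}} = \sqrt{- \frac{2567}{8} + 54 \left(1 - 1134\right)} = \sqrt{- \frac{2567}{8} + 54 \left(-1133\right)} = \sqrt{- \frac{2567}{8} - 61182} = \sqrt{- \frac{492023}{8}} = \frac{i \sqrt{984046}}{4}$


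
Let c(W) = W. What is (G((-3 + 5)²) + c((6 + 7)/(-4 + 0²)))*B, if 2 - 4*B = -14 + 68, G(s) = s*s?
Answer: -663/4 ≈ -165.75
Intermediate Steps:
G(s) = s²
B = -13 (B = ½ - (-14 + 68)/4 = ½ - ¼*54 = ½ - 27/2 = -13)
(G((-3 + 5)²) + c((6 + 7)/(-4 + 0²)))*B = (((-3 + 5)²)² + (6 + 7)/(-4 + 0²))*(-13) = ((2²)² + 13/(-4 + 0))*(-13) = (4² + 13/(-4))*(-13) = (16 + 13*(-¼))*(-13) = (16 - 13/4)*(-13) = (51/4)*(-13) = -663/4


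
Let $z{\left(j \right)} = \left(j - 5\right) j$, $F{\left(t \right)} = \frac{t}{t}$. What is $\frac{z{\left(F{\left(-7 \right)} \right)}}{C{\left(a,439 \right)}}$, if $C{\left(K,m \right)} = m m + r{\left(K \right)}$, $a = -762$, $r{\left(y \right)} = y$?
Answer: $- \frac{4}{191959} \approx -2.0838 \cdot 10^{-5}$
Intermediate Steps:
$F{\left(t \right)} = 1$
$C{\left(K,m \right)} = K + m^{2}$ ($C{\left(K,m \right)} = m m + K = m^{2} + K = K + m^{2}$)
$z{\left(j \right)} = j \left(-5 + j\right)$ ($z{\left(j \right)} = \left(j - 5\right) j = \left(-5 + j\right) j = j \left(-5 + j\right)$)
$\frac{z{\left(F{\left(-7 \right)} \right)}}{C{\left(a,439 \right)}} = \frac{1 \left(-5 + 1\right)}{-762 + 439^{2}} = \frac{1 \left(-4\right)}{-762 + 192721} = - \frac{4}{191959}$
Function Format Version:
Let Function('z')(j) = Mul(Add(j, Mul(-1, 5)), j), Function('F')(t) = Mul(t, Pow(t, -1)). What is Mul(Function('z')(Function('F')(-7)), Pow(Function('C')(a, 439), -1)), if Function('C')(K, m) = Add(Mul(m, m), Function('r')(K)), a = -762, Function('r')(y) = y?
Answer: Rational(-4, 191959) ≈ -2.0838e-5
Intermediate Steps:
Function('F')(t) = 1
Function('C')(K, m) = Add(K, Pow(m, 2)) (Function('C')(K, m) = Add(Mul(m, m), K) = Add(Pow(m, 2), K) = Add(K, Pow(m, 2)))
Function('z')(j) = Mul(j, Add(-5, j)) (Function('z')(j) = Mul(Add(j, -5), j) = Mul(Add(-5, j), j) = Mul(j, Add(-5, j)))
Mul(Function('z')(Function('F')(-7)), Pow(Function('C')(a, 439), -1)) = Mul(Mul(1, Add(-5, 1)), Pow(Add(-762, Pow(439, 2)), -1)) = Mul(Mul(1, -4), Pow(Add(-762, 192721), -1)) = Mul(-4, Pow(191959, -1)) = Mul(-4, Rational(1, 191959)) = Rational(-4, 191959)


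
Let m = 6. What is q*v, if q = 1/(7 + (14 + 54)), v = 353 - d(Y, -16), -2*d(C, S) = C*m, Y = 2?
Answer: 359/75 ≈ 4.7867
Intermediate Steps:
d(C, S) = -3*C (d(C, S) = -C*6/2 = -3*C)
v = 359 (v = 353 - (-3)*2 = 353 - 1*(-6) = 353 + 6 = 359)
q = 1/75 (q = 1/(7 + 68) = 1/75 ≈ 0.013333)
q*v = (1/75)*359 = 359/75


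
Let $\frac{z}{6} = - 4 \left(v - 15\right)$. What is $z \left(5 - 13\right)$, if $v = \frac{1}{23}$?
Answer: $- \frac{66048}{23} \approx -2871.7$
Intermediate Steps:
$v = \frac{1}{23} \approx 0.043478$
$z = \frac{8256}{23}$ ($z = 6 \left(- 4 \left(\frac{1}{23} - 15\right)\right) = 6 \left(\left(-4\right) \left(- \frac{344}{23}\right)\right) = 6 \cdot \frac{1376}{23} = \frac{8256}{23} \approx 358.96$)
$z \left(5 - 13\right) = \frac{8256 \left(5 - 13\right)}{23} = \frac{8256}{23} \left(-8\right) = - \frac{66048}{23}$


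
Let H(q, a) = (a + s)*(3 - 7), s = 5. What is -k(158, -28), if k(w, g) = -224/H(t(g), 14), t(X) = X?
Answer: -56/19 ≈ -2.9474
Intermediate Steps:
H(q, a) = -20 - 4*a (H(q, a) = (a + 5)*(3 - 7) = (5 + a)*(-4) = -20 - 4*a)
k(w, g) = 56/19 (k(w, g) = -224/(-20 - 4*14) = -224/(-20 - 56) = -224/(-76) = -224*(-1/76) = 56/19)
-k(158, -28) = -1*56/19 = -56/19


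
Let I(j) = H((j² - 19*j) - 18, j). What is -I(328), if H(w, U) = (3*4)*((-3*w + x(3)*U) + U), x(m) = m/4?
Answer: 3641136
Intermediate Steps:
x(m) = m/4 (x(m) = m*(¼) = m/4)
H(w, U) = -36*w + 21*U (H(w, U) = (3*4)*((-3*w + ((¼)*3)*U) + U) = 12*((-3*w + 3*U/4) + U) = 12*(-3*w + 7*U/4) = -36*w + 21*U)
I(j) = 648 - 36*j² + 705*j (I(j) = -36*((j² - 19*j) - 18) + 21*j = -36*(-18 + j² - 19*j) + 21*j = (648 - 36*j² + 684*j) + 21*j = 648 - 36*j² + 705*j)
-I(328) = -(648 - 36*328² + 705*328) = -(648 - 36*107584 + 231240) = -(648 - 3873024 + 231240) = -1*(-3641136) = 3641136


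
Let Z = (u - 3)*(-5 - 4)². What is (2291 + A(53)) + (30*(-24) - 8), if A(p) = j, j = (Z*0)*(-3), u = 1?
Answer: 1563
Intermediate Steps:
Z = -162 (Z = (1 - 3)*(-5 - 4)² = -2*(-9)² = -2*81 = -162)
j = 0 (j = -162*0*(-3) = 0*(-3) = 0)
A(p) = 0
(2291 + A(53)) + (30*(-24) - 8) = (2291 + 0) + (30*(-24) - 8) = 2291 + (-720 - 8) = 2291 - 728 = 1563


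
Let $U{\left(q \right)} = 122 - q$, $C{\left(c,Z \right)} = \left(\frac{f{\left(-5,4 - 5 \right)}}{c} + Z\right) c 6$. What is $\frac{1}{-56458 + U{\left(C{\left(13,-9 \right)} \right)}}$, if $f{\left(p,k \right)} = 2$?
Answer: $- \frac{1}{55646} \approx -1.7971 \cdot 10^{-5}$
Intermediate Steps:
$C{\left(c,Z \right)} = 6 c \left(Z + \frac{2}{c}\right)$ ($C{\left(c,Z \right)} = \left(\frac{2}{c} + Z\right) c 6 = \left(Z + \frac{2}{c}\right) 6 c = 6 c \left(Z + \frac{2}{c}\right)$)
$\frac{1}{-56458 + U{\left(C{\left(13,-9 \right)} \right)}} = \frac{1}{-56458 - \left(-110 + 6 \left(-9\right) 13\right)} = \frac{1}{-56458 + \left(122 - \left(12 - 702\right)\right)} = \frac{1}{-56458 + \left(122 - -690\right)} = \frac{1}{-56458 + \left(122 + 690\right)} = \frac{1}{-56458 + 812} = \frac{1}{-55646} = - \frac{1}{55646}$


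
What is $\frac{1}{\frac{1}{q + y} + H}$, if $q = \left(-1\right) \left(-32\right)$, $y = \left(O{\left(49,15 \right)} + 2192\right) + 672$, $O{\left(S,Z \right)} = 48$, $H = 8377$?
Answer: $\frac{2944}{24661889} \approx 0.00011937$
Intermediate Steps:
$y = 2912$ ($y = \left(48 + 2192\right) + 672 = 2240 + 672 = 2912$)
$q = 32$
$\frac{1}{\frac{1}{q + y} + H} = \frac{1}{\frac{1}{32 + 2912} + 8377} = \frac{1}{\frac{1}{2944} + 8377} = \frac{1}{\frac{24661889}{2944}} = \frac{2944}{24661889}$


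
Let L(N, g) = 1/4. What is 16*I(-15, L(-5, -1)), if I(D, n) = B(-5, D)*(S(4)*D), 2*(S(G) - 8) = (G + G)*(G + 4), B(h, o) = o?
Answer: 144000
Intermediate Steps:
S(G) = 8 + G*(4 + G) (S(G) = 8 + ((G + G)*(G + 4))/2 = 8 + ((2*G)*(4 + G))/2 = 8 + (2*G*(4 + G))/2 = 8 + G*(4 + G))
L(N, g) = ¼
I(D, n) = 40*D² (I(D, n) = D*((8 + 4² + 4*4)*D) = D*((8 + 16 + 16)*D) = D*(40*D) = 40*D²)
16*I(-15, L(-5, -1)) = 16*(40*(-15)²) = 16*(40*225) = 16*9000 = 144000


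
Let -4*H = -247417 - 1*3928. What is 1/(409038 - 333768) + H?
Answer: 9459369077/150540 ≈ 62836.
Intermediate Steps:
H = 251345/4 (H = -(-247417 - 1*3928)/4 = -(-247417 - 3928)/4 = -¼*(-251345) = 251345/4 ≈ 62836.)
1/(409038 - 333768) + H = 1/(409038 - 333768) + 251345/4 = 1/75270 + 251345/4 = 9459369077/150540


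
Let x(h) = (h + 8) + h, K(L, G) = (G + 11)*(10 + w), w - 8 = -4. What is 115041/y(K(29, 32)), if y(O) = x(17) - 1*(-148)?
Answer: 115041/190 ≈ 605.48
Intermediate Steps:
w = 4 (w = 8 - 4 = 4)
K(L, G) = 154 + 14*G (K(L, G) = (G + 11)*(10 + 4) = (11 + G)*14 = 154 + 14*G)
x(h) = 8 + 2*h (x(h) = (8 + h) + h = 8 + 2*h)
y(O) = 190 (y(O) = (8 + 2*17) - 1*(-148) = (8 + 34) + 148 = 42 + 148 = 190)
115041/y(K(29, 32)) = 115041/190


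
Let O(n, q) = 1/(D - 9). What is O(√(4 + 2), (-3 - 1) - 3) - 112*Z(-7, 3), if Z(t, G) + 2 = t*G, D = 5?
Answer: 10303/4 ≈ 2575.8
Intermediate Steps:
O(n, q) = -¼ (O(n, q) = 1/(5 - 9) = 1/(-4) = -¼)
Z(t, G) = -2 + G*t (Z(t, G) = -2 + t*G = -2 + G*t)
O(√(4 + 2), (-3 - 1) - 3) - 112*Z(-7, 3) = -¼ - 112*(-2 + 3*(-7)) = -¼ - 112*(-2 - 21) = -¼ - 112*(-23) = -¼ + 2576 = 10303/4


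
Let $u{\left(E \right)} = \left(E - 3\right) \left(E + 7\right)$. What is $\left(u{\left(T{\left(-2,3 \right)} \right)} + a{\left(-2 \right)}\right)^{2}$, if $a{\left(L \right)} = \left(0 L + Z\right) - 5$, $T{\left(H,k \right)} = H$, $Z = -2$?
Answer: $1024$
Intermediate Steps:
$u{\left(E \right)} = \left(-3 + E\right) \left(7 + E\right)$
$a{\left(L \right)} = -7$ ($a{\left(L \right)} = \left(0 L - 2\right) - 5 = \left(0 - 2\right) - 5 = -2 - 5 = -7$)
$\left(u{\left(T{\left(-2,3 \right)} \right)} + a{\left(-2 \right)}\right)^{2} = \left(\left(-21 + \left(-2\right)^{2} + 4 \left(-2\right)\right) - 7\right)^{2} = \left(\left(-21 + 4 - 8\right) - 7\right)^{2} = \left(-25 - 7\right)^{2} = \left(-32\right)^{2} = 1024$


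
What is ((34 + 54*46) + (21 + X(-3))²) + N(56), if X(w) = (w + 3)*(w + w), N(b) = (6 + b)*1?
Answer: 3021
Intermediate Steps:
N(b) = 6 + b
X(w) = 2*w*(3 + w) (X(w) = (3 + w)*(2*w) = 2*w*(3 + w))
((34 + 54*46) + (21 + X(-3))²) + N(56) = ((34 + 54*46) + (21 + 2*(-3)*(3 - 3))²) + (6 + 56) = ((34 + 2484) + (21 + 2*(-3)*0)²) + 62 = (2518 + (21 + 0)²) + 62 = (2518 + 21²) + 62 = (2518 + 441) + 62 = 2959 + 62 = 3021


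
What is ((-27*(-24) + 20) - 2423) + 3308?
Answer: 1553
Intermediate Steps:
((-27*(-24) + 20) - 2423) + 3308 = ((648 + 20) - 2423) + 3308 = (668 - 2423) + 3308 = -1755 + 3308 = 1553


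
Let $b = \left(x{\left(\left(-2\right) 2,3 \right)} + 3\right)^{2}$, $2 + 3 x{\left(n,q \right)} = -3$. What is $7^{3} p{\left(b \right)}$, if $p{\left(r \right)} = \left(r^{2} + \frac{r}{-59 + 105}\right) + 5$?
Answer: $\frac{5239325}{1863} \approx 2812.3$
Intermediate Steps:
$x{\left(n,q \right)} = - \frac{5}{3}$ ($x{\left(n,q \right)} = - \frac{2}{3} + \frac{1}{3} \left(-3\right) = - \frac{2}{3} - 1 = - \frac{5}{3}$)
$b = \frac{16}{9}$ ($b = \left(- \frac{5}{3} + 3\right)^{2} = \left(\frac{4}{3}\right)^{2} = \frac{16}{9} \approx 1.7778$)
$p{\left(r \right)} = 5 + r^{2} + \frac{r}{46}$ ($p{\left(r \right)} = \left(r^{2} + \frac{r}{46}\right) + 5 = 5 + r^{2} + \frac{r}{46}$)
$7^{3} p{\left(b \right)} = 7^{3} \left(5 + \left(\frac{16}{9}\right)^{2} + \frac{1}{46} \cdot \frac{16}{9}\right) = 343 \left(5 + \frac{256}{81} + \frac{8}{207}\right) = 343 \cdot \frac{15275}{1863} = \frac{5239325}{1863}$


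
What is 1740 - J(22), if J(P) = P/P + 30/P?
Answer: 19114/11 ≈ 1737.6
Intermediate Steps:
J(P) = 1 + 30/P
1740 - J(22) = 1740 - (30 + 22)/22 = 1740 - 52/22 = 1740 - 1*26/11 = 1740 - 26/11 = 19114/11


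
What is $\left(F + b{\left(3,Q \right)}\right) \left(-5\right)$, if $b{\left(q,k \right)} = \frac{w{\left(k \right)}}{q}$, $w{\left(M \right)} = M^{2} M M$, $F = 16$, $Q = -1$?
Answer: $- \frac{245}{3} \approx -81.667$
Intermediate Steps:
$w{\left(M \right)} = M^{4}$ ($w{\left(M \right)} = M^{3} M = M^{4}$)
$b{\left(q,k \right)} = \frac{k^{4}}{q}$
$\left(F + b{\left(3,Q \right)}\right) \left(-5\right) = \left(16 + \frac{\left(-1\right)^{4}}{3}\right) \left(-5\right) = \left(16 + 1 \cdot \frac{1}{3}\right) \left(-5\right) = \left(16 + \frac{1}{3}\right) \left(-5\right) = \frac{49}{3} \left(-5\right) = - \frac{245}{3}$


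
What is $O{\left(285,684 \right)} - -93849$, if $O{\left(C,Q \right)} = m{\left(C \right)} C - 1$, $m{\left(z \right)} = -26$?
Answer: $86438$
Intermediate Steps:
$O{\left(C,Q \right)} = -1 - 26 C$ ($O{\left(C,Q \right)} = - 26 C - 1 = -1 - 26 C$)
$O{\left(285,684 \right)} - -93849 = \left(-1 - 7410\right) - -93849 = \left(-1 - 7410\right) + \left(-136854 + 230703\right) = -7411 + 93849 = 86438$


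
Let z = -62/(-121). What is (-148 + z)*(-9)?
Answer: 160614/121 ≈ 1327.4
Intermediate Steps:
z = 62/121 (z = -62*(-1/121) = 62/121 ≈ 0.51240)
(-148 + z)*(-9) = (-148 + 62/121)*(-9) = -17846/121*(-9) = 160614/121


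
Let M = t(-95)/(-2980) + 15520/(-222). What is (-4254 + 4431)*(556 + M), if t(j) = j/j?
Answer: 9486537371/110260 ≈ 86038.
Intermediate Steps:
t(j) = 1
M = -23124911/330780 (M = 1/(-2980) + 15520/(-222) = 1*(-1/2980) + 15520*(-1/222) = -1/2980 - 7760/111 = -23124911/330780 ≈ -69.910)
(-4254 + 4431)*(556 + M) = (-4254 + 4431)*(556 - 23124911/330780) = 177*(160788769/330780) = 9486537371/110260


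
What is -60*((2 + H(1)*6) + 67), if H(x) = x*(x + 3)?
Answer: -5580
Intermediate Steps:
H(x) = x*(3 + x)
-60*((2 + H(1)*6) + 67) = -60*((2 + (1*(3 + 1))*6) + 67) = -60*((2 + (1*4)*6) + 67) = -60*((2 + 4*6) + 67) = -60*((2 + 24) + 67) = -60*(26 + 67) = -60*93 = -5580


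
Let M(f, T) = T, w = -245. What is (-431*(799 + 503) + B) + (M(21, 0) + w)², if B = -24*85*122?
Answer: -750017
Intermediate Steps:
B = -248880 (B = -2040*122 = -248880)
(-431*(799 + 503) + B) + (M(21, 0) + w)² = (-431*(799 + 503) - 248880) + (0 - 245)² = (-431*1302 - 248880) + (-245)² = (-561162 - 248880) + 60025 = -810042 + 60025 = -750017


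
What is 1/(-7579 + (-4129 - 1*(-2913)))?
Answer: -1/8795 ≈ -0.00011370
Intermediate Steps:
1/(-7579 + (-4129 - 1*(-2913))) = 1/(-7579 + (-4129 + 2913)) = 1/(-7579 - 1216) = 1/(-8795) = -1/8795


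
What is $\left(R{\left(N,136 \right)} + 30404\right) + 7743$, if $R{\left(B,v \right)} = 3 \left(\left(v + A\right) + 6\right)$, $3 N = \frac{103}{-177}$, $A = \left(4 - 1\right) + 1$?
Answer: $38585$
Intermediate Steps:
$A = 4$ ($A = 3 + 1 = 4$)
$N = - \frac{103}{531}$ ($N = \frac{103 \frac{1}{-177}}{3} = \frac{103 \left(- \frac{1}{177}\right)}{3} = \frac{1}{3} \left(- \frac{103}{177}\right) = - \frac{103}{531} \approx -0.19397$)
$R{\left(B,v \right)} = 30 + 3 v$ ($R{\left(B,v \right)} = 3 \left(\left(v + 4\right) + 6\right) = 3 \left(\left(4 + v\right) + 6\right) = 3 \left(10 + v\right) = 30 + 3 v$)
$\left(R{\left(N,136 \right)} + 30404\right) + 7743 = \left(\left(30 + 3 \cdot 136\right) + 30404\right) + 7743 = \left(\left(30 + 408\right) + 30404\right) + 7743 = \left(438 + 30404\right) + 7743 = 30842 + 7743 = 38585$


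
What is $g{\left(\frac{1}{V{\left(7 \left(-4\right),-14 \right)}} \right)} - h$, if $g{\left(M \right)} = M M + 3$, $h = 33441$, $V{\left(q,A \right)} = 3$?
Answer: $- \frac{300941}{9} \approx -33438.0$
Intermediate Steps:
$g{\left(M \right)} = 3 + M^{2}$ ($g{\left(M \right)} = M^{2} + 3 = 3 + M^{2}$)
$g{\left(\frac{1}{V{\left(7 \left(-4\right),-14 \right)}} \right)} - h = \left(3 + \left(\frac{1}{3}\right)^{2}\right) - 33441 = \left(3 + \frac{1}{9}\right) - 33441 = \frac{28}{9} - 33441 = - \frac{300941}{9}$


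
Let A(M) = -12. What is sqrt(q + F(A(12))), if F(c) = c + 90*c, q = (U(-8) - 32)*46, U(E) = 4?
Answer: 2*I*sqrt(595) ≈ 48.785*I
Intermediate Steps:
q = -1288 (q = (4 - 32)*46 = -28*46 = -1288)
F(c) = 91*c
sqrt(q + F(A(12))) = sqrt(-1288 + 91*(-12)) = sqrt(-1288 - 1092) = sqrt(-2380) = 2*I*sqrt(595)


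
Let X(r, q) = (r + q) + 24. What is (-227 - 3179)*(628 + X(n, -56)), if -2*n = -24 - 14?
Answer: -2094690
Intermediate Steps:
n = 19 (n = -(-24 - 14)/2 = -½*(-38) = 19)
X(r, q) = 24 + q + r (X(r, q) = (q + r) + 24 = 24 + q + r)
(-227 - 3179)*(628 + X(n, -56)) = (-227 - 3179)*(628 + (24 - 56 + 19)) = -3406*(628 - 13) = -3406*615 = -2094690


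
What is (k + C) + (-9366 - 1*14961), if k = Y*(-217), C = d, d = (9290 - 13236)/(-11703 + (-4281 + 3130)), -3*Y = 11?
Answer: -453701719/19281 ≈ -23531.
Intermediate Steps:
Y = -11/3 (Y = -⅓*11 = -11/3 ≈ -3.6667)
d = 1973/6427 (d = -3946/(-11703 - 1151) = -3946/(-12854) = -3946*(-1/12854) = 1973/6427 ≈ 0.30699)
C = 1973/6427 ≈ 0.30699
k = 2387/3 (k = -11/3*(-217) = 2387/3 ≈ 795.67)
(k + C) + (-9366 - 1*14961) = (2387/3 + 1973/6427) + (-9366 - 1*14961) = 15347168/19281 + (-9366 - 14961) = 15347168/19281 - 24327 = -453701719/19281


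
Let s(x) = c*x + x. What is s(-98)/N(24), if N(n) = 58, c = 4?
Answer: -245/29 ≈ -8.4483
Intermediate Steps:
s(x) = 5*x (s(x) = 4*x + x = 5*x)
s(-98)/N(24) = (5*(-98))/58 = -490*1/58 = -245/29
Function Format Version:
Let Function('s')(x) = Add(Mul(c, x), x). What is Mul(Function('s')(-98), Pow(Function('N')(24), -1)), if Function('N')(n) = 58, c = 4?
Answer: Rational(-245, 29) ≈ -8.4483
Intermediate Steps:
Function('s')(x) = Mul(5, x) (Function('s')(x) = Add(Mul(4, x), x) = Mul(5, x))
Mul(Function('s')(-98), Pow(Function('N')(24), -1)) = Mul(Mul(5, -98), Pow(58, -1)) = Mul(-490, Rational(1, 58)) = Rational(-245, 29)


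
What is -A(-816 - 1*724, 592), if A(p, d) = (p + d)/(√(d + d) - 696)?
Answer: -20619/15101 - 237*√74/30202 ≈ -1.4329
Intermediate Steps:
A(p, d) = (d + p)/(-696 + √2*√d) (A(p, d) = (d + p)/(√(2*d) - 696) = (d + p)/(√2*√d - 696) = (d + p)/(-696 + √2*√d))
-A(-816 - 1*724, 592) = -(592 + (-816 - 1*724))/(-696 + √2*√592) = -(592 + (-816 - 724))/(-696 + √2*(4*√37)) = -(592 - 1540)/(-696 + 4*√74) = -(-948)/(-696 + 4*√74) = 948/(-696 + 4*√74)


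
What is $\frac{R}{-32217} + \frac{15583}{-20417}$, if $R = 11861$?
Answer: $- \frac{744203548}{657774489} \approx -1.1314$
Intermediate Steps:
$\frac{R}{-32217} + \frac{15583}{-20417} = \frac{11861}{-32217} + \frac{15583}{-20417} = 11861 \left(- \frac{1}{32217}\right) + 15583 \left(- \frac{1}{20417}\right) = - \frac{11861}{32217} - \frac{15583}{20417} = - \frac{744203548}{657774489}$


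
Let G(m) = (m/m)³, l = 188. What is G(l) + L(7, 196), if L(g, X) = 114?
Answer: 115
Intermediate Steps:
G(m) = 1 (G(m) = 1³ = 1)
G(l) + L(7, 196) = 1 + 114 = 115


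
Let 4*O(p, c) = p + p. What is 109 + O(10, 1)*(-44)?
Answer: -111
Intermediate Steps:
O(p, c) = p/2 (O(p, c) = (p + p)/4 = (2*p)/4 = p/2)
109 + O(10, 1)*(-44) = 109 + ((½)*10)*(-44) = 109 + 5*(-44) = 109 - 220 = -111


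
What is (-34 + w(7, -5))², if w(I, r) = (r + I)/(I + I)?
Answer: 56169/49 ≈ 1146.3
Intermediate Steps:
w(I, r) = (I + r)/(2*I) (w(I, r) = (I + r)/((2*I)) = (I + r)*(1/(2*I)) = (I + r)/(2*I))
(-34 + w(7, -5))² = (-34 + (½)*(7 - 5)/7)² = (-34 + (½)*(⅐)*2)² = (-34 + ⅐)² = (-237/7)² = 56169/49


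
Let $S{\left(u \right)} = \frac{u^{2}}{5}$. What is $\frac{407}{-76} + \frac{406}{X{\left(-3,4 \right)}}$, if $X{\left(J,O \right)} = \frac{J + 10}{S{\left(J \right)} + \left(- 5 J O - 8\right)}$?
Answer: $\frac{1183717}{380} \approx 3115.0$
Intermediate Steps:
$S{\left(u \right)} = \frac{u^{2}}{5}$
$X{\left(J,O \right)} = \frac{10 + J}{-8 + \frac{J^{2}}{5} - 5 J O}$ ($X{\left(J,O \right)} = \frac{J + 10}{\frac{J^{2}}{5} + \left(- 5 J O - 8\right)} = \frac{10 + J}{\frac{J^{2}}{5} - \left(8 + 5 J O\right)} = \frac{10 + J}{-8 + \frac{J^{2}}{5} - 5 J O}$)
$\frac{407}{-76} + \frac{406}{X{\left(-3,4 \right)}} = \frac{407}{-76} + \frac{406}{5 \frac{1}{-40 + \left(-3\right)^{2} - \left(-75\right) 4} \left(10 - 3\right)} = 407 \left(- \frac{1}{76}\right) + \frac{406}{5 \frac{1}{-40 + 9 + 300} \cdot 7} = - \frac{407}{76} + \frac{406}{5 \cdot \frac{1}{269} \cdot 7} = - \frac{407}{76} + \frac{406}{\frac{35}{269}} = - \frac{407}{76} + 406 \cdot \frac{269}{35} = - \frac{407}{76} + \frac{15602}{5} = \frac{1183717}{380}$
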